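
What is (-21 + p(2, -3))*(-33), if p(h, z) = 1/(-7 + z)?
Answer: 6963/10 ≈ 696.30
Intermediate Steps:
(-21 + p(2, -3))*(-33) = (-21 + 1/(-7 - 3))*(-33) = (-21 + 1/(-10))*(-33) = (-21 - 1/10)*(-33) = -211/10*(-33) = 6963/10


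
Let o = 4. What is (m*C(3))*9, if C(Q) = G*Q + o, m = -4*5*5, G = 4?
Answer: -14400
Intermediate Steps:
m = -100 (m = -20*5 = -100)
C(Q) = 4 + 4*Q (C(Q) = 4*Q + 4 = 4 + 4*Q)
(m*C(3))*9 = -100*(4 + 4*3)*9 = -100*(4 + 12)*9 = -100*16*9 = -1600*9 = -14400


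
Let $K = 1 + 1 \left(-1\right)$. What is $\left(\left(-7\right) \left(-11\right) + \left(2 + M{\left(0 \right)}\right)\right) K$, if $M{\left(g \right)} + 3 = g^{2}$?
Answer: $0$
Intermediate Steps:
$K = 0$ ($K = 1 - 1 = 0$)
$M{\left(g \right)} = -3 + g^{2}$
$\left(\left(-7\right) \left(-11\right) + \left(2 + M{\left(0 \right)}\right)\right) K = \left(\left(-7\right) \left(-11\right) + \left(2 - \left(3 - 0^{2}\right)\right)\right) 0 = \left(77 + \left(2 + \left(-3 + 0\right)\right)\right) 0 = \left(77 + \left(2 - 3\right)\right) 0 = \left(77 - 1\right) 0 = 76 \cdot 0 = 0$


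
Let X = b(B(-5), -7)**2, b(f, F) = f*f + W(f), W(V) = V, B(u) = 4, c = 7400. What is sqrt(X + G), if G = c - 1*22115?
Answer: I*sqrt(14315) ≈ 119.65*I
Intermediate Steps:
b(f, F) = f + f**2 (b(f, F) = f*f + f = f**2 + f = f + f**2)
G = -14715 (G = 7400 - 1*22115 = 7400 - 22115 = -14715)
X = 400 (X = (4*(1 + 4))**2 = (4*5)**2 = 20**2 = 400)
sqrt(X + G) = sqrt(400 - 14715) = sqrt(-14315) = I*sqrt(14315)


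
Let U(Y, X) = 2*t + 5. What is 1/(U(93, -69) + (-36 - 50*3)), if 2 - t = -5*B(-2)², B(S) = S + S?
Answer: -1/17 ≈ -0.058824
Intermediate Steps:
B(S) = 2*S
t = 82 (t = 2 - (-5)*(2*(-2))² = 2 - (-5)*(-4)² = 2 - (-5)*16 = 2 - 1*(-80) = 2 + 80 = 82)
U(Y, X) = 169 (U(Y, X) = 2*82 + 5 = 164 + 5 = 169)
1/(U(93, -69) + (-36 - 50*3)) = 1/(169 + (-36 - 50*3)) = 1/(169 + (-36 - 150)) = 1/(169 - 186) = 1/(-17) = -1/17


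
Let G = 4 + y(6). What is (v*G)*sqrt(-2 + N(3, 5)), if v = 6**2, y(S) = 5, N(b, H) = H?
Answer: 324*sqrt(3) ≈ 561.18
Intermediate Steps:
G = 9 (G = 4 + 5 = 9)
v = 36
(v*G)*sqrt(-2 + N(3, 5)) = (36*9)*sqrt(-2 + 5) = 324*sqrt(3)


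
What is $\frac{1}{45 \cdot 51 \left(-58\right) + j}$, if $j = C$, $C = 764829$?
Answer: $\frac{1}{631719} \approx 1.583 \cdot 10^{-6}$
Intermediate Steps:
$j = 764829$
$\frac{1}{45 \cdot 51 \left(-58\right) + j} = \frac{1}{45 \cdot 51 \left(-58\right) + 764829} = \frac{1}{2295 \left(-58\right) + 764829} = \frac{1}{-133110 + 764829} = \frac{1}{631719}$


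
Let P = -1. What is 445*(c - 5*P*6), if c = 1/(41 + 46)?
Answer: 1161895/87 ≈ 13355.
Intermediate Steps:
c = 1/87 ≈ 0.011494
445*(c - 5*P*6) = 445*(1/87 - 5*(-1)*6) = 445*(1/87 - (-5)*6) = 445*(1/87 - 1*(-30)) = 445*(1/87 + 30) = 445*(2611/87) = 1161895/87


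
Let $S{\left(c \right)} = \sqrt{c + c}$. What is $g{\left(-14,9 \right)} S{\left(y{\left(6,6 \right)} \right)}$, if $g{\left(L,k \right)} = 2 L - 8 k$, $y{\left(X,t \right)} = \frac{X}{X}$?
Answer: $- 100 \sqrt{2} \approx -141.42$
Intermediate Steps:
$y{\left(X,t \right)} = 1$
$g{\left(L,k \right)} = - 8 k + 2 L$
$S{\left(c \right)} = \sqrt{2} \sqrt{c}$ ($S{\left(c \right)} = \sqrt{2 c} = \sqrt{2} \sqrt{c}$)
$g{\left(-14,9 \right)} S{\left(y{\left(6,6 \right)} \right)} = \left(\left(-8\right) 9 + 2 \left(-14\right)\right) \sqrt{2} \sqrt{1} = \left(-72 - 28\right) \sqrt{2} \cdot 1 = - 100 \sqrt{2}$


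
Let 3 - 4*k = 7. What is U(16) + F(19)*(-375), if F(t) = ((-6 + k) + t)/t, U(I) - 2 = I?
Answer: -4158/19 ≈ -218.84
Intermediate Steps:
U(I) = 2 + I
k = -1 (k = ¾ - ¼*7 = ¾ - 7/4 = -1)
F(t) = (-7 + t)/t (F(t) = ((-6 - 1) + t)/t = (-7 + t)/t)
U(16) + F(19)*(-375) = (2 + 16) + ((-7 + 19)/19)*(-375) = 18 + ((1/19)*12)*(-375) = 18 + (12/19)*(-375) = 18 - 4500/19 = -4158/19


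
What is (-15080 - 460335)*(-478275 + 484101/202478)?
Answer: 46039037108534835/202478 ≈ 2.2738e+11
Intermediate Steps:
(-15080 - 460335)*(-478275 + 484101/202478) = -475415*(-478275 + 484101*(1/202478)) = -475415*(-478275 + 484101/202478) = -475415*(-96839681349/202478) = 46039037108534835/202478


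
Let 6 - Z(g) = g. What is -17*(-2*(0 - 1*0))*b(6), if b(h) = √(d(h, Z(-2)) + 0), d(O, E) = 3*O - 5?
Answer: 0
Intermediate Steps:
Z(g) = 6 - g
d(O, E) = -5 + 3*O
b(h) = √(-5 + 3*h) (b(h) = √((-5 + 3*h) + 0) = √(-5 + 3*h))
-17*(-2*(0 - 1*0))*b(6) = -17*(-2*(0 - 1*0))*√(-5 + 3*6) = -17*(-2*(0 + 0))*√(-5 + 18) = -17*(-2*0)*√13 = -0*√13 = -17*0 = 0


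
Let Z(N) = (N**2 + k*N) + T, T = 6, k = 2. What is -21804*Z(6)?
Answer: -1177416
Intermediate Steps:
Z(N) = 6 + N**2 + 2*N (Z(N) = (N**2 + 2*N) + 6 = 6 + N**2 + 2*N)
-21804*Z(6) = -21804*(6 + 6**2 + 2*6) = -21804*(6 + 36 + 12) = -21804*54 = -1177416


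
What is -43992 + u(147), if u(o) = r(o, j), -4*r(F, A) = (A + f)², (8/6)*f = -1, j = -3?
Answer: -2815713/64 ≈ -43996.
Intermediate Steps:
f = -¾ (f = (¾)*(-1) = -¾ ≈ -0.75000)
r(F, A) = -(-¾ + A)²/4 (r(F, A) = -(A - ¾)²/4 = -(-¾ + A)²/4)
u(o) = -225/64 (u(o) = -(-3 + 4*(-3))²/64 = -(-3 - 12)²/64 = -1/64*(-15)² = -1/64*225 = -225/64)
-43992 + u(147) = -43992 - 225/64 = -2815713/64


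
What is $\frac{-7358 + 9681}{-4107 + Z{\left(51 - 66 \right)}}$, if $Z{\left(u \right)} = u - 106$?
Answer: $- \frac{2323}{4228} \approx -0.54943$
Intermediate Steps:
$Z{\left(u \right)} = -106 + u$ ($Z{\left(u \right)} = u - 106 = -106 + u$)
$\frac{-7358 + 9681}{-4107 + Z{\left(51 - 66 \right)}} = \frac{-7358 + 9681}{-4107 + \left(-106 + \left(51 - 66\right)\right)} = \frac{2323}{-4107 + \left(-106 + \left(51 - 66\right)\right)} = \frac{2323}{-4107 - 121} = \frac{2323}{-4228} = 2323 \left(- \frac{1}{4228}\right) = - \frac{2323}{4228}$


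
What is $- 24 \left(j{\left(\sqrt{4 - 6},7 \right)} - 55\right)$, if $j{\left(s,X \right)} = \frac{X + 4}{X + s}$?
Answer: $\frac{21824}{17} + \frac{88 i \sqrt{2}}{17} \approx 1283.8 + 7.3206 i$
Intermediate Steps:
$j{\left(s,X \right)} = \frac{4 + X}{X + s}$
$- 24 \left(j{\left(\sqrt{4 - 6},7 \right)} - 55\right) = - 24 \left(\frac{4 + 7}{7 + \sqrt{4 - 6}} - 55\right) = - 24 \left(\frac{1}{7 + \sqrt{-2}} \cdot 11 - 55\right) = - 24 \left(\frac{1}{7 + i \sqrt{2}} \cdot 11 - 55\right) = - 24 \left(\frac{11}{7 + i \sqrt{2}} - 55\right) = - 24 \left(-55 + \frac{11}{7 + i \sqrt{2}}\right) = 1320 - \frac{264}{7 + i \sqrt{2}}$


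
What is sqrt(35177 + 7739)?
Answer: 2*sqrt(10729) ≈ 207.16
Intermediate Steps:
sqrt(35177 + 7739) = sqrt(42916) = 2*sqrt(10729)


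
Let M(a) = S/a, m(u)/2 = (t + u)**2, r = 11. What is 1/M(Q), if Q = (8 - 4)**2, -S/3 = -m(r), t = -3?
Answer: 1/24 ≈ 0.041667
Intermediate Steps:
m(u) = 2*(-3 + u)**2
S = 384 (S = -(-3)*2*(-3 + 11)**2 = -(-3)*2*8**2 = -(-3)*2*64 = -(-3)*128 = -3*(-128) = 384)
Q = 16 (Q = 4**2 = 16)
M(a) = 384/a
1/M(Q) = 1/(384/16) = 1/(384*(1/16)) = 1/24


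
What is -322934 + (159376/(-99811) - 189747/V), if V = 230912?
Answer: -7442895717001017/23047557632 ≈ -3.2294e+5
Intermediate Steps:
-322934 + (159376/(-99811) - 189747/V) = -322934 + (159376/(-99811) - 189747/230912) = -322934 + (159376*(-1/99811) - 189747*1/230912) = -322934 + (-159376/99811 - 189747/230912) = -322934 - 55740668729/23047557632 = -7442895717001017/23047557632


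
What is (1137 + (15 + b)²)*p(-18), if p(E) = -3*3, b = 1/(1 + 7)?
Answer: -786681/64 ≈ -12292.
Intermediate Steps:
b = ⅛ (b = 1/8 = ⅛ ≈ 0.12500)
p(E) = -9
(1137 + (15 + b)²)*p(-18) = (1137 + (15 + ⅛)²)*(-9) = (1137 + (121/8)²)*(-9) = (1137 + 14641/64)*(-9) = (87409/64)*(-9) = -786681/64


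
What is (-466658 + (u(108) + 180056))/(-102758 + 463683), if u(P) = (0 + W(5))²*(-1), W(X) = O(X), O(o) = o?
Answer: -286627/360925 ≈ -0.79415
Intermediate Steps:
W(X) = X
u(P) = -25 (u(P) = (0 + 5)²*(-1) = 5²*(-1) = 25*(-1) = -25)
(-466658 + (u(108) + 180056))/(-102758 + 463683) = (-466658 + (-25 + 180056))/(-102758 + 463683) = (-466658 + 180031)/360925 = -286627*1/360925 = -286627/360925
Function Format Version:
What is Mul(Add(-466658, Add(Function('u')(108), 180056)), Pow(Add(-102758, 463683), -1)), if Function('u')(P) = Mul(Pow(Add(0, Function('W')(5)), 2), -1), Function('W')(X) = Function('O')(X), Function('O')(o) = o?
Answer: Rational(-286627, 360925) ≈ -0.79415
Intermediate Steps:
Function('W')(X) = X
Function('u')(P) = -25 (Function('u')(P) = Mul(Pow(Add(0, 5), 2), -1) = Mul(Pow(5, 2), -1) = Mul(25, -1) = -25)
Mul(Add(-466658, Add(Function('u')(108), 180056)), Pow(Add(-102758, 463683), -1)) = Mul(Add(-466658, Add(-25, 180056)), Pow(Add(-102758, 463683), -1)) = Mul(Add(-466658, 180031), Pow(360925, -1)) = Mul(-286627, Rational(1, 360925)) = Rational(-286627, 360925)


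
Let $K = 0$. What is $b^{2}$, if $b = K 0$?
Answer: $0$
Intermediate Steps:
$b = 0$ ($b = 0 \cdot 0 = 0$)
$b^{2} = 0^{2} = 0$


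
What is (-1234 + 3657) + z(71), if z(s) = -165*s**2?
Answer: -829342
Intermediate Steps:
(-1234 + 3657) + z(71) = (-1234 + 3657) - 165*71**2 = 2423 - 165*5041 = 2423 - 831765 = -829342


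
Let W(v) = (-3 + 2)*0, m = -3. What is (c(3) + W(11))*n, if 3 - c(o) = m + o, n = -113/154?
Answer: -339/154 ≈ -2.2013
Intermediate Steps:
n = -113/154 (n = -113*1/154 = -113/154 ≈ -0.73377)
W(v) = 0 (W(v) = -1*0 = 0)
c(o) = 6 - o (c(o) = 3 - (-3 + o) = 3 + (3 - o) = 6 - o)
(c(3) + W(11))*n = ((6 - 1*3) + 0)*(-113/154) = ((6 - 3) + 0)*(-113/154) = (3 + 0)*(-113/154) = 3*(-113/154) = -339/154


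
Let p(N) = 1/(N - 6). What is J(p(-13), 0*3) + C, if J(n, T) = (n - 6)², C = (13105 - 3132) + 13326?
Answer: 8424164/361 ≈ 23336.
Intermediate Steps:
p(N) = 1/(-6 + N)
C = 23299 (C = 9973 + 13326 = 23299)
J(n, T) = (-6 + n)²
J(p(-13), 0*3) + C = (-6 + 1/(-6 - 13))² + 23299 = (-6 + 1/(-19))² + 23299 = (-6 - 1/19)² + 23299 = (-115/19)² + 23299 = 13225/361 + 23299 = 8424164/361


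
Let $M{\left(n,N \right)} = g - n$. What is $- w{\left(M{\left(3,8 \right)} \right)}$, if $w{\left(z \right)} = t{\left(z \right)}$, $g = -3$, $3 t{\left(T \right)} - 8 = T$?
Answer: $- \frac{2}{3} \approx -0.66667$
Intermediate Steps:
$t{\left(T \right)} = \frac{8}{3} + \frac{T}{3}$
$M{\left(n,N \right)} = -3 - n$
$w{\left(z \right)} = \frac{8}{3} + \frac{z}{3}$
$- w{\left(M{\left(3,8 \right)} \right)} = - (\frac{8}{3} + \frac{-3 - 3}{3}) = - (\frac{8}{3} + \frac{1}{3} \left(-6\right)) = - (\frac{8}{3} - 2) = \left(-1\right) \frac{2}{3} = - \frac{2}{3}$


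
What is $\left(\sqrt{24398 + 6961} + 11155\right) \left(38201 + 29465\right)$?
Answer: $754814230 + 67666 \sqrt{31359} \approx 7.668 \cdot 10^{8}$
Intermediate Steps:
$\left(\sqrt{24398 + 6961} + 11155\right) \left(38201 + 29465\right) = \left(\sqrt{31359} + 11155\right) 67666 = \left(11155 + \sqrt{31359}\right) 67666 = 754814230 + 67666 \sqrt{31359}$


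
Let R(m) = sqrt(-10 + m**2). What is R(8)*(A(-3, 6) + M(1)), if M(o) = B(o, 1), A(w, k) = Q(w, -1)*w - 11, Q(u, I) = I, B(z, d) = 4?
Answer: -12*sqrt(6) ≈ -29.394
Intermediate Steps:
A(w, k) = -11 - w (A(w, k) = -w - 11 = -11 - w)
M(o) = 4
R(8)*(A(-3, 6) + M(1)) = sqrt(-10 + 8**2)*((-11 - 1*(-3)) + 4) = sqrt(-10 + 64)*((-11 + 3) + 4) = sqrt(54)*(-8 + 4) = (3*sqrt(6))*(-4) = -12*sqrt(6)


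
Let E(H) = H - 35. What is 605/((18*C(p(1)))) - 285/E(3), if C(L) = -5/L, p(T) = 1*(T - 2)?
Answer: 4501/288 ≈ 15.628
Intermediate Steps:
E(H) = -35 + H
p(T) = -2 + T (p(T) = 1*(-2 + T) = -2 + T)
605/((18*C(p(1)))) - 285/E(3) = 605/((18*(-5/(-2 + 1)))) - 285/(-35 + 3) = 605/((18*(-5/(-1)))) - 285/(-32) = 605/((18*(-5*(-1)))) - 285*(-1/32) = 605/((18*5)) + 285/32 = 605/90 + 285/32 = 605*(1/90) + 285/32 = 121/18 + 285/32 = 4501/288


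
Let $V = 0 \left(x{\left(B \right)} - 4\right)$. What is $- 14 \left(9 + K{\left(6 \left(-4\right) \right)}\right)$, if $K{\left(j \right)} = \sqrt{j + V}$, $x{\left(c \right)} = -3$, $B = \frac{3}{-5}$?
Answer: $-126 - 28 i \sqrt{6} \approx -126.0 - 68.586 i$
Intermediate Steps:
$B = - \frac{3}{5}$ ($B = 3 \left(- \frac{1}{5}\right) = - \frac{3}{5} \approx -0.6$)
$V = 0$ ($V = 0 \left(-3 - 4\right) = 0 \left(-7\right) = 0$)
$K{\left(j \right)} = \sqrt{j}$ ($K{\left(j \right)} = \sqrt{j + 0} = \sqrt{j}$)
$- 14 \left(9 + K{\left(6 \left(-4\right) \right)}\right) = - 14 \left(9 + \sqrt{6 \left(-4\right)}\right) = - 14 \left(9 + \sqrt{-24}\right) = - 14 \left(9 + 2 i \sqrt{6}\right) = -126 - 28 i \sqrt{6}$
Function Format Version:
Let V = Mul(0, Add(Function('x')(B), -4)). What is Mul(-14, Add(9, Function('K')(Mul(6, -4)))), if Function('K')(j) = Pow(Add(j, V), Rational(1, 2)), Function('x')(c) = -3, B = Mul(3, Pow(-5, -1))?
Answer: Add(-126, Mul(-28, I, Pow(6, Rational(1, 2)))) ≈ Add(-126.00, Mul(-68.586, I))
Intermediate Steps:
B = Rational(-3, 5) (B = Mul(3, Rational(-1, 5)) = Rational(-3, 5) ≈ -0.60000)
V = 0 (V = Mul(0, Add(-3, -4)) = Mul(0, -7) = 0)
Function('K')(j) = Pow(j, Rational(1, 2)) (Function('K')(j) = Pow(Add(j, 0), Rational(1, 2)) = Pow(j, Rational(1, 2)))
Mul(-14, Add(9, Function('K')(Mul(6, -4)))) = Mul(-14, Add(9, Pow(Mul(6, -4), Rational(1, 2)))) = Mul(-14, Add(9, Pow(-24, Rational(1, 2)))) = Mul(-14, Add(9, Mul(2, I, Pow(6, Rational(1, 2))))) = Add(-126, Mul(-28, I, Pow(6, Rational(1, 2))))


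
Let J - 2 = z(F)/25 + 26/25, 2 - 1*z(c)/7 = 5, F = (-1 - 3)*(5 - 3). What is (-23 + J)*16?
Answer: -1664/5 ≈ -332.80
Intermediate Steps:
F = -8 (F = -4*2 = -8)
z(c) = -21 (z(c) = 14 - 7*5 = 14 - 35 = -21)
J = 11/5 (J = 2 + (-21/25 + 26/25) = 2 + ⅕ = 11/5 ≈ 2.2000)
(-23 + J)*16 = (-23 + 11/5)*16 = -104/5*16 = -1664/5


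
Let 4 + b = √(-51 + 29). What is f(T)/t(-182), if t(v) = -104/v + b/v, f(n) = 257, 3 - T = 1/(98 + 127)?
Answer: 2525796/5843 + 23387*I*√22/5843 ≈ 432.28 + 18.774*I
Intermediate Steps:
T = 674/225 (T = 3 - 1/(98 + 127) = 3 - 1/225 = 674/225 ≈ 2.9956)
b = -4 + I*√22 (b = -4 + √(-51 + 29) = -4 + √(-22) = -4 + I*√22 ≈ -4.0 + 4.6904*I)
t(v) = -104/v + (-4 + I*√22)/v
f(T)/t(-182) = 257/(((-108 + I*√22)/(-182))) = 257/((-(-108 + I*√22)/182)) = 257/(54/91 - I*√22/182)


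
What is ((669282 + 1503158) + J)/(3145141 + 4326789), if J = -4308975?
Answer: -427307/1494386 ≈ -0.28594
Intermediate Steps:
((669282 + 1503158) + J)/(3145141 + 4326789) = ((669282 + 1503158) - 4308975)/(3145141 + 4326789) = (2172440 - 4308975)/7471930 = -2136535*1/7471930 = -427307/1494386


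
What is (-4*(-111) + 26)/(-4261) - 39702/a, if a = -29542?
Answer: 77642741/62939231 ≈ 1.2336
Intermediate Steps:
(-4*(-111) + 26)/(-4261) - 39702/a = (-4*(-111) + 26)/(-4261) - 39702/(-29542) = (444 + 26)*(-1/4261) - 39702*(-1/29542) = 470*(-1/4261) + 19851/14771 = -470/4261 + 19851/14771 = 77642741/62939231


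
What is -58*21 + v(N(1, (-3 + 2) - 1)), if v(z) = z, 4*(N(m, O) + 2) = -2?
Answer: -2441/2 ≈ -1220.5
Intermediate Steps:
N(m, O) = -5/2 (N(m, O) = -2 + (1/4)*(-2) = -2 - 1/2 = -5/2)
-58*21 + v(N(1, (-3 + 2) - 1)) = -58*21 - 5/2 = -1218 - 5/2 = -2441/2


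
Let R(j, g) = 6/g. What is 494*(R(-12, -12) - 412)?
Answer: -203775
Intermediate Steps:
494*(R(-12, -12) - 412) = 494*(6/(-12) - 412) = 494*(6*(-1/12) - 412) = 494*(-1/2 - 412) = 494*(-825/2) = -203775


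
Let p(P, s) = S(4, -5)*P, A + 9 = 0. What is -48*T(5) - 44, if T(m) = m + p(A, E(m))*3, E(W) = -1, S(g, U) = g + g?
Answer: 10084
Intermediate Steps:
S(g, U) = 2*g
A = -9 (A = -9 + 0 = -9)
p(P, s) = 8*P (p(P, s) = (2*4)*P = 8*P)
T(m) = -216 + m (T(m) = m + (8*(-9))*3 = m - 72*3 = m - 216 = -216 + m)
-48*T(5) - 44 = -48*(-216 + 5) - 44 = -48*(-211) - 44 = 10128 - 44 = 10084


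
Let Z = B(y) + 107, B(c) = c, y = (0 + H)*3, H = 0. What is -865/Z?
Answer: -865/107 ≈ -8.0841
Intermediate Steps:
y = 0 (y = (0 + 0)*3 = 0*3 = 0)
Z = 107 (Z = 0 + 107 = 107)
-865/Z = -865/107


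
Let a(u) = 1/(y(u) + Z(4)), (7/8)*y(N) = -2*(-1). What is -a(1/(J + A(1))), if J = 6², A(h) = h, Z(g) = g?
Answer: -7/44 ≈ -0.15909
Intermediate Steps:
y(N) = 16/7 (y(N) = 8*(-2*(-1))/7 = (8/7)*2 = 16/7)
J = 36
a(u) = 7/44 (a(u) = 1/(16/7 + 4) = 1/(44/7) = 7/44)
-a(1/(J + A(1))) = -1*7/44 = -7/44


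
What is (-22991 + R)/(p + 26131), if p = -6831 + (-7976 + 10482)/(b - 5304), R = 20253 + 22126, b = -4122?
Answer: 91375644/90959647 ≈ 1.0046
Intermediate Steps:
R = 42379
p = -32195756/4713 (p = -6831 + (-7976 + 10482)/(-4122 - 5304) = -6831 + 2506/(-9426) = -6831 + 2506*(-1/9426) = -6831 - 1253/4713 = -32195756/4713 ≈ -6831.3)
(-22991 + R)/(p + 26131) = (-22991 + 42379)/(-32195756/4713 + 26131) = 19388/(90959647/4713) = 19388*(4713/90959647) = 91375644/90959647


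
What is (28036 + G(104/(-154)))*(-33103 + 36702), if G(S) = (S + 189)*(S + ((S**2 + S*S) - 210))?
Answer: -18841958061302/456533 ≈ -4.1272e+7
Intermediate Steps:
G(S) = (189 + S)*(-210 + S + 2*S**2) (G(S) = (189 + S)*(S + ((S**2 + S**2) - 210)) = (189 + S)*(S + (2*S**2 - 210)) = (189 + S)*(S + (-210 + 2*S**2)) = (189 + S)*(-210 + S + 2*S**2))
(28036 + G(104/(-154)))*(-33103 + 36702) = (28036 + (-39690 - 2184/(-154) + 2*(104/(-154))**3 + 379*(104/(-154))**2))*(-33103 + 36702) = (28036 + (-39690 - 2184*(-1)/154 + 2*(104*(-1/154))**3 + 379*(104*(-1/154))**2))*3599 = (28036 + (-39690 - 21*(-52/77) + 2*(-52/77)**3 + 379*(-52/77)**2))*3599 = (28036 + (-39690 + 156/11 + 2*(-140608/456533) + 379*(2704/5929)))*3599 = (28036 + (-39690 + 156/11 - 281216/456533 + 1024816/5929))*3599 = (28036 - 18034690686/456533)*3599 = -5235331498/456533*3599 = -18841958061302/456533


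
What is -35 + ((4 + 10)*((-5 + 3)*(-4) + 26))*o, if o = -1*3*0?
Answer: -35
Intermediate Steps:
o = 0 (o = -3*0 = 0)
-35 + ((4 + 10)*((-5 + 3)*(-4) + 26))*o = -35 + ((4 + 10)*((-5 + 3)*(-4) + 26))*0 = -35 + (14*(-2*(-4) + 26))*0 = -35 + (14*(8 + 26))*0 = -35 + (14*34)*0 = -35 + 476*0 = -35 + 0 = -35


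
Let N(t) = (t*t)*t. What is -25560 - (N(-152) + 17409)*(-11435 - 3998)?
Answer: -53929085327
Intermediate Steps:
N(t) = t³ (N(t) = t²*t = t³)
-25560 - (N(-152) + 17409)*(-11435 - 3998) = -25560 - ((-152)³ + 17409)*(-11435 - 3998) = -25560 - (-3511808 + 17409)*(-15433) = -25560 - (-3494399)*(-15433) = -25560 - 1*53929059767 = -25560 - 53929059767 = -53929085327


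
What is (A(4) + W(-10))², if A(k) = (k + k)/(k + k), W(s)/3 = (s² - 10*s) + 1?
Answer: 364816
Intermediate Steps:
W(s) = 3 - 30*s + 3*s² (W(s) = 3*((s² - 10*s) + 1) = 3*(1 + s² - 10*s) = 3 - 30*s + 3*s²)
A(k) = 1 (A(k) = (2*k)/((2*k)) = (2*k)*(1/(2*k)) = 1)
(A(4) + W(-10))² = (1 + (3 - 30*(-10) + 3*(-10)²))² = (1 + (3 + 300 + 3*100))² = (1 + (3 + 300 + 300))² = (1 + 603)² = 604² = 364816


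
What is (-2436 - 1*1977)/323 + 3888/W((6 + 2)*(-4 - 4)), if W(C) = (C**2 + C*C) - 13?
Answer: -34838103/2641817 ≈ -13.187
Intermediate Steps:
W(C) = -13 + 2*C**2 (W(C) = (C**2 + C**2) - 13 = 2*C**2 - 13 = -13 + 2*C**2)
(-2436 - 1*1977)/323 + 3888/W((6 + 2)*(-4 - 4)) = (-2436 - 1*1977)/323 + 3888/(-13 + 2*((6 + 2)*(-4 - 4))**2) = (-2436 - 1977)*(1/323) + 3888/(-13 + 2*(8*(-8))**2) = -4413*1/323 + 3888/(-13 + 2*(-64)**2) = -4413/323 + 3888/(-13 + 2*4096) = -4413/323 + 3888/(-13 + 8192) = -4413/323 + 3888/8179 = -34838103/2641817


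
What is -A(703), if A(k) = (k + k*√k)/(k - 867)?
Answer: 703/164 + 703*√703/164 ≈ 117.94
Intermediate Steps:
A(k) = (k + k^(3/2))/(-867 + k)
-A(703) = -(703 + 703^(3/2))/(-867 + 703) = -(703 + 703*√703)/(-164) = -(-1)*(703 + 703*√703)/164 = -(-703/164 - 703*√703/164) = 703/164 + 703*√703/164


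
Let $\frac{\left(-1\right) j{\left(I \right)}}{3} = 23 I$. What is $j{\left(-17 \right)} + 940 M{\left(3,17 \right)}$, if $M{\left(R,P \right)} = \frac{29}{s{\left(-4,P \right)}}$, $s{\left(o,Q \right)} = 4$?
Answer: $7988$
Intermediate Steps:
$j{\left(I \right)} = - 69 I$ ($j{\left(I \right)} = - 3 \cdot 23 I = - 69 I$)
$M{\left(R,P \right)} = \frac{29}{4}$
$j{\left(-17 \right)} + 940 M{\left(3,17 \right)} = \left(-69\right) \left(-17\right) + 940 \cdot \frac{29}{4} = 1173 + 6815 = 7988$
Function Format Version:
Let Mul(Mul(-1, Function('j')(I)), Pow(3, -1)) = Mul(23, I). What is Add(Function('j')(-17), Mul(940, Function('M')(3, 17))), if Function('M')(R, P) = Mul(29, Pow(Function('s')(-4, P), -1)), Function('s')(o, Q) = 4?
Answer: 7988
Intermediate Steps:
Function('j')(I) = Mul(-69, I) (Function('j')(I) = Mul(-3, Mul(23, I)) = Mul(-69, I))
Function('M')(R, P) = Rational(29, 4) (Function('M')(R, P) = Mul(29, Pow(4, -1)) = Mul(29, Rational(1, 4)) = Rational(29, 4))
Add(Function('j')(-17), Mul(940, Function('M')(3, 17))) = Add(Mul(-69, -17), Mul(940, Rational(29, 4))) = Add(1173, 6815) = 7988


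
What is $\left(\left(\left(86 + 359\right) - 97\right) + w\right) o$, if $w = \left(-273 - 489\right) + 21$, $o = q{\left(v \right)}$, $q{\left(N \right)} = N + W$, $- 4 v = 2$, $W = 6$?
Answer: $- \frac{4323}{2} \approx -2161.5$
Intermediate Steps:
$v = - \frac{1}{2}$ ($v = \left(- \frac{1}{4}\right) 2 = - \frac{1}{2} \approx -0.5$)
$q{\left(N \right)} = 6 + N$ ($q{\left(N \right)} = N + 6 = 6 + N$)
$o = \frac{11}{2}$ ($o = 6 - \frac{1}{2} = \frac{11}{2} \approx 5.5$)
$w = -741$ ($w = -762 + 21 = -741$)
$\left(\left(\left(86 + 359\right) - 97\right) + w\right) o = \left(\left(\left(86 + 359\right) - 97\right) - 741\right) \frac{11}{2} = \left(\left(445 - 97\right) - 741\right) \frac{11}{2} = \left(348 - 741\right) \frac{11}{2} = \left(-393\right) \frac{11}{2} = - \frac{4323}{2}$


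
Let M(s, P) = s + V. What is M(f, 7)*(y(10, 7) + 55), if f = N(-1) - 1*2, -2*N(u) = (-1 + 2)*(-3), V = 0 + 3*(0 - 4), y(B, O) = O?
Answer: -775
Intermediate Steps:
V = -12 (V = 0 + 3*(-4) = 0 - 12 = -12)
N(u) = 3/2 (N(u) = -(-1 + 2)*(-3)/2 = -(-3)/2 = -1/2*(-3) = 3/2)
f = -1/2 (f = 3/2 - 1*2 = 3/2 - 2 = -1/2 ≈ -0.50000)
M(s, P) = -12 + s (M(s, P) = s - 12 = -12 + s)
M(f, 7)*(y(10, 7) + 55) = (-12 - 1/2)*(7 + 55) = -25/2*62 = -775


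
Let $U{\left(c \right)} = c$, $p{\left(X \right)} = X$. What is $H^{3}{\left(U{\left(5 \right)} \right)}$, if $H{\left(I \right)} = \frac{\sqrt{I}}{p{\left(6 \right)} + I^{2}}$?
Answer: $\frac{5 \sqrt{5}}{29791} \approx 0.00037529$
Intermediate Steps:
$H{\left(I \right)} = \frac{\sqrt{I}}{6 + I^{2}}$
$H^{3}{\left(U{\left(5 \right)} \right)} = \left(\frac{\sqrt{5}}{6 + 5^{2}}\right)^{3} = \left(\frac{\sqrt{5}}{6 + 25}\right)^{3} = \left(\frac{\sqrt{5}}{31}\right)^{3} = \frac{5 \sqrt{5}}{29791}$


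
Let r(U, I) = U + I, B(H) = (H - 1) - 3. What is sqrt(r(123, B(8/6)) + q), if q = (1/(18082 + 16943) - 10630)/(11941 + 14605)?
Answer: sqrt(24539520742082034)/14304210 ≈ 10.951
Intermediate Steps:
B(H) = -4 + H (B(H) = (-1 + H) - 3 = -4 + H)
r(U, I) = I + U
q = -28639673/71521050 (q = (1/35025 - 10630)/26546 = (1/35025 - 10630)*(1/26546) = -372315749/35025*1/26546 = -28639673/71521050 ≈ -0.40044)
sqrt(r(123, B(8/6)) + q) = sqrt(((-4 + 8/6) + 123) - 28639673/71521050) = sqrt(((-4 + 8*(1/6)) + 123) - 28639673/71521050) = sqrt(((-4 + 4/3) + 123) - 28639673/71521050) = sqrt((-8/3 + 123) - 28639673/71521050) = sqrt(361/3 - 28639673/71521050) = sqrt(8577726677/71521050) = sqrt(24539520742082034)/14304210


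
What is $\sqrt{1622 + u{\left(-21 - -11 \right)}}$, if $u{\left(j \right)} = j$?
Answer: $2 \sqrt{403} \approx 40.15$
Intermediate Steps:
$\sqrt{1622 + u{\left(-21 - -11 \right)}} = \sqrt{1622 - 10} = \sqrt{1612} = 2 \sqrt{403}$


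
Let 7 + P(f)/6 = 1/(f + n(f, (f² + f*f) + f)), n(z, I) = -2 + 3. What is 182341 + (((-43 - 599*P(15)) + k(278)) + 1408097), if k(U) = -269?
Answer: 12920475/8 ≈ 1.6151e+6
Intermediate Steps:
n(z, I) = 1
P(f) = -42 + 6/(1 + f) (P(f) = -42 + 6/(f + 1) = -42 + 6/(1 + f))
182341 + (((-43 - 599*P(15)) + k(278)) + 1408097) = 182341 + (((-43 - 3594*(-6 - 7*15)/(1 + 15)) - 269) + 1408097) = 182341 + (((-43 - 3594*(-6 - 105)/16) - 269) + 1408097) = 182341 + (((-43 - 3594*(-111)/16) - 269) + 1408097) = 182341 + (((-43 - 599*(-333/8)) - 269) + 1408097) = 182341 + (((-43 + 199467/8) - 269) + 1408097) = 182341 + ((199123/8 - 269) + 1408097) = 182341 + (196971/8 + 1408097) = 182341 + 11461747/8 = 12920475/8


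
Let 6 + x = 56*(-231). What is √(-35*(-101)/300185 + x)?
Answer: I*√46648637751439/60037 ≈ 113.76*I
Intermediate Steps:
x = -12942 (x = -6 + 56*(-231) = -6 - 12936 = -12942)
√(-35*(-101)/300185 + x) = √(-35*(-101)/300185 - 12942) = √(3535*(1/300185) - 12942) = √(707/60037 - 12942) = √(-776998147/60037) = I*√46648637751439/60037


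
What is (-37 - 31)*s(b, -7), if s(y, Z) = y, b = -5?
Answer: 340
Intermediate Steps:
(-37 - 31)*s(b, -7) = (-37 - 31)*(-5) = -68*(-5) = 340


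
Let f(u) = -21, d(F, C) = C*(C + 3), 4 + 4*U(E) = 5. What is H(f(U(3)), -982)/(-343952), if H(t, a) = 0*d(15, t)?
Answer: 0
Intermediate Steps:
U(E) = ¼ (U(E) = -1 + (¼)*5 = -1 + 5/4 = ¼)
d(F, C) = C*(3 + C)
H(t, a) = 0 (H(t, a) = 0*(t*(3 + t)) = 0)
H(f(U(3)), -982)/(-343952) = 0/(-343952) = 0*(-1/343952) = 0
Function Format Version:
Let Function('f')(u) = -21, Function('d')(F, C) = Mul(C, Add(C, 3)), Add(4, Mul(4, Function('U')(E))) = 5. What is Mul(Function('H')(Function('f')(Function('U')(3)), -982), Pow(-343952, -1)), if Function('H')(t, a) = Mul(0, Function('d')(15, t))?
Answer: 0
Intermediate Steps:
Function('U')(E) = Rational(1, 4) (Function('U')(E) = Add(-1, Mul(Rational(1, 4), 5)) = Add(-1, Rational(5, 4)) = Rational(1, 4))
Function('d')(F, C) = Mul(C, Add(3, C))
Function('H')(t, a) = 0 (Function('H')(t, a) = Mul(0, Mul(t, Add(3, t))) = 0)
Mul(Function('H')(Function('f')(Function('U')(3)), -982), Pow(-343952, -1)) = Mul(0, Pow(-343952, -1)) = Mul(0, Rational(-1, 343952)) = 0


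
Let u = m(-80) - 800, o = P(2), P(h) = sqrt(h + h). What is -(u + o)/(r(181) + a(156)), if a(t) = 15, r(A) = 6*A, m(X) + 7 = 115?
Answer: 230/367 ≈ 0.62670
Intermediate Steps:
m(X) = 108 (m(X) = -7 + 115 = 108)
P(h) = sqrt(2)*sqrt(h) (P(h) = sqrt(2*h) = sqrt(2)*sqrt(h))
o = 2 (o = sqrt(2)*sqrt(2) = 2)
u = -692 (u = 108 - 800 = -692)
-(u + o)/(r(181) + a(156)) = -(-692 + 2)/(6*181 + 15) = -(-690)/(1086 + 15) = -(-690)/1101 = -1*(-230/367) = 230/367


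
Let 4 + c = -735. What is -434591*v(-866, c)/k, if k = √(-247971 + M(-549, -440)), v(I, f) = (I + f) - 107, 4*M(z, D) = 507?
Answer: -1488039584*I*√110153/330459 ≈ -1.4945e+6*I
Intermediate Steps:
c = -739 (c = -4 - 735 = -739)
M(z, D) = 507/4 (M(z, D) = (¼)*507 = 507/4)
v(I, f) = -107 + I + f
k = 3*I*√110153/2 (k = √(-247971 + 507/4) = √(-991377/4) = 3*I*√110153/2 ≈ 497.84*I)
-434591*v(-866, c)/k = -434591*(-2*I*√110153*(-107 - 866 - 739)/330459) = -434591*3424*I*√110153/330459 = -1488039584*I*√110153/330459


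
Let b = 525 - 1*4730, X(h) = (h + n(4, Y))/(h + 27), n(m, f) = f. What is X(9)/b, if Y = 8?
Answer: -17/151380 ≈ -0.00011230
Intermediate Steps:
X(h) = (8 + h)/(27 + h) (X(h) = (h + 8)/(h + 27) = (8 + h)/(27 + h))
b = -4205 (b = 525 - 4730 = -4205)
X(9)/b = ((8 + 9)/(27 + 9))/(-4205) = (17/36)*(-1/4205) = -17/151380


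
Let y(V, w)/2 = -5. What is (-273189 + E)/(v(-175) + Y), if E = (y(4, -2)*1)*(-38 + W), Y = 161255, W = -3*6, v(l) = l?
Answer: -272629/161080 ≈ -1.6925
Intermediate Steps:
y(V, w) = -10 (y(V, w) = 2*(-5) = -10)
W = -18
E = 560 (E = (-10*1)*(-38 - 18) = -10*(-56) = 560)
(-273189 + E)/(v(-175) + Y) = (-273189 + 560)/(-175 + 161255) = -272629/161080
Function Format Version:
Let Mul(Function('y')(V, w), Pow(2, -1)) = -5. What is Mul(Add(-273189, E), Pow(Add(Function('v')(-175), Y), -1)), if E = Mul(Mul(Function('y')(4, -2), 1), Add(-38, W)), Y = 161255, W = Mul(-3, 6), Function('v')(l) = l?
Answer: Rational(-272629, 161080) ≈ -1.6925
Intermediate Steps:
Function('y')(V, w) = -10 (Function('y')(V, w) = Mul(2, -5) = -10)
W = -18
E = 560 (E = Mul(Mul(-10, 1), Add(-38, -18)) = Mul(-10, -56) = 560)
Mul(Add(-273189, E), Pow(Add(Function('v')(-175), Y), -1)) = Mul(Add(-273189, 560), Pow(Add(-175, 161255), -1)) = Mul(-272629, Pow(161080, -1)) = Mul(-272629, Rational(1, 161080)) = Rational(-272629, 161080)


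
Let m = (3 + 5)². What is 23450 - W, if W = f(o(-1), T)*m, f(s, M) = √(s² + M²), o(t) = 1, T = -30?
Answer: 23450 - 64*√901 ≈ 21529.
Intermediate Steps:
m = 64 (m = 8² = 64)
f(s, M) = √(M² + s²)
W = 64*√901 (W = √((-30)² + 1²)*64 = √(900 + 1)*64 = √901*64 = 64*√901 ≈ 1921.1)
23450 - W = 23450 - 64*√901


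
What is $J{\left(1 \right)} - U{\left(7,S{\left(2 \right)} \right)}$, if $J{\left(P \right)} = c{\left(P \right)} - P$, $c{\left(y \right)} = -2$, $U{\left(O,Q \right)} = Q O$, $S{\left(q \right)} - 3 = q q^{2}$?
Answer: $-80$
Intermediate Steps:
$S{\left(q \right)} = 3 + q^{3}$ ($S{\left(q \right)} = 3 + q q^{2} = 3 + q^{3}$)
$U{\left(O,Q \right)} = O Q$
$J{\left(P \right)} = -2 - P$
$J{\left(1 \right)} - U{\left(7,S{\left(2 \right)} \right)} = \left(-2 - 1\right) - 7 \left(3 + 2^{3}\right) = \left(-2 - 1\right) - 7 \left(3 + 8\right) = -3 - 7 \cdot 11 = -3 - 77 = -80$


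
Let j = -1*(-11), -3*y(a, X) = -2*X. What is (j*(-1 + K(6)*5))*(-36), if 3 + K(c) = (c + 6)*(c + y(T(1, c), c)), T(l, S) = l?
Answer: -231264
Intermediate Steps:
y(a, X) = 2*X/3 (y(a, X) = -(-2)*X/3 = 2*X/3)
j = 11
K(c) = -3 + 5*c*(6 + c)/3 (K(c) = -3 + (c + 6)*(c + 2*c/3) = -3 + (6 + c)*(5*c/3) = -3 + 5*c*(6 + c)/3)
(j*(-1 + K(6)*5))*(-36) = (11*(-1 + (-3 + 10*6 + (5/3)*6**2)*5))*(-36) = (11*(-1 + (-3 + 60 + (5/3)*36)*5))*(-36) = (11*(-1 + (-3 + 60 + 60)*5))*(-36) = (11*(-1 + 117*5))*(-36) = (11*(-1 + 585))*(-36) = (11*584)*(-36) = 6424*(-36) = -231264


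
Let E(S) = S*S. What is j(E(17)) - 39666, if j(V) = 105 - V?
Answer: -39850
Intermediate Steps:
E(S) = S²
j(E(17)) - 39666 = (105 - 1*17²) - 39666 = (105 - 1*289) - 39666 = (105 - 289) - 39666 = -184 - 39666 = -39850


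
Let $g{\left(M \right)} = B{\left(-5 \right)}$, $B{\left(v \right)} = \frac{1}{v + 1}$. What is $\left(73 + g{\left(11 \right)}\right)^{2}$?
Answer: $\frac{84681}{16} \approx 5292.6$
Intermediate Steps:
$B{\left(v \right)} = \frac{1}{1 + v}$
$g{\left(M \right)} = - \frac{1}{4}$ ($g{\left(M \right)} = \frac{1}{1 - 5} = \frac{1}{-4} = - \frac{1}{4}$)
$\left(73 + g{\left(11 \right)}\right)^{2} = \left(73 - \frac{1}{4}\right)^{2} = \left(\frac{291}{4}\right)^{2} = \frac{84681}{16}$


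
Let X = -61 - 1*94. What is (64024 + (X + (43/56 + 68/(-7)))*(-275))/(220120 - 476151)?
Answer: -6110119/14337736 ≈ -0.42616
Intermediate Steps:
X = -155 (X = -61 - 94 = -155)
(64024 + (X + (43/56 + 68/(-7)))*(-275))/(220120 - 476151) = (64024 + (-155 + (43/56 + 68/(-7)))*(-275))/(220120 - 476151) = (64024 + (-155 + (43*(1/56) + 68*(-⅐)))*(-275))/(-256031) = (64024 + (-155 + (43/56 - 68/7))*(-275))*(-1/256031) = (64024 + (-155 - 501/56)*(-275))*(-1/256031) = (64024 - 9181/56*(-275))*(-1/256031) = (64024 + 2524775/56)*(-1/256031) = (6110119/56)*(-1/256031) = -6110119/14337736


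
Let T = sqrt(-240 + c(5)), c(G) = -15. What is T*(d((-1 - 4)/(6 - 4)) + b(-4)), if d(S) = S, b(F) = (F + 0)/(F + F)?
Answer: -2*I*sqrt(255) ≈ -31.937*I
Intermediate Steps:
b(F) = 1/2 (b(F) = F/((2*F)) = F*(1/(2*F)) = 1/2)
T = I*sqrt(255) (T = sqrt(-240 - 15) = sqrt(-255) = I*sqrt(255) ≈ 15.969*I)
T*(d((-1 - 4)/(6 - 4)) + b(-4)) = (I*sqrt(255))*((-1 - 4)/(6 - 4) + 1/2) = (I*sqrt(255))*(-5/2 + 1/2) = (I*sqrt(255))*(-2) = -2*I*sqrt(255)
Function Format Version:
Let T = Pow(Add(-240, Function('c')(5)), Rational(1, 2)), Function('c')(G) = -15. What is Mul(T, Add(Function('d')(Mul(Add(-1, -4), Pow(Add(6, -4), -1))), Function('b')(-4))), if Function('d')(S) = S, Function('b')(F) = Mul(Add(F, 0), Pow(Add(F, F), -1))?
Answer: Mul(-2, I, Pow(255, Rational(1, 2))) ≈ Mul(-31.937, I)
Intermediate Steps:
Function('b')(F) = Rational(1, 2) (Function('b')(F) = Mul(F, Pow(Mul(2, F), -1)) = Mul(F, Mul(Rational(1, 2), Pow(F, -1))) = Rational(1, 2))
T = Mul(I, Pow(255, Rational(1, 2))) (T = Pow(Add(-240, -15), Rational(1, 2)) = Pow(-255, Rational(1, 2)) = Mul(I, Pow(255, Rational(1, 2))) ≈ Mul(15.969, I))
Mul(T, Add(Function('d')(Mul(Add(-1, -4), Pow(Add(6, -4), -1))), Function('b')(-4))) = Mul(Mul(I, Pow(255, Rational(1, 2))), Add(Mul(Add(-1, -4), Pow(Add(6, -4), -1)), Rational(1, 2))) = Mul(Mul(I, Pow(255, Rational(1, 2))), Add(Mul(-5, Pow(2, -1)), Rational(1, 2))) = Mul(Mul(I, Pow(255, Rational(1, 2))), Add(Mul(-5, Rational(1, 2)), Rational(1, 2))) = Mul(Mul(I, Pow(255, Rational(1, 2))), Add(Rational(-5, 2), Rational(1, 2))) = Mul(Mul(I, Pow(255, Rational(1, 2))), -2) = Mul(-2, I, Pow(255, Rational(1, 2)))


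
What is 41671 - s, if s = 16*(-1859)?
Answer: 71415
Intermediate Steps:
s = -29744
41671 - s = 41671 - 1*(-29744) = 41671 + 29744 = 71415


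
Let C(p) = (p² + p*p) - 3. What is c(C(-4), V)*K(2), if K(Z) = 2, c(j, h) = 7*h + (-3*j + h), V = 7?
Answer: -62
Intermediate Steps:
C(p) = -3 + 2*p² (C(p) = (p² + p²) - 3 = 2*p² - 3 = -3 + 2*p²)
c(j, h) = -3*j + 8*h (c(j, h) = 7*h + (h - 3*j) = -3*j + 8*h)
c(C(-4), V)*K(2) = (-3*(-3 + 2*(-4)²) + 8*7)*2 = (-3*(-3 + 2*16) + 56)*2 = (-3*(-3 + 32) + 56)*2 = (-3*29 + 56)*2 = (-87 + 56)*2 = -31*2 = -62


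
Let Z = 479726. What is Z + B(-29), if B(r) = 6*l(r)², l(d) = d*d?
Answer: 4723412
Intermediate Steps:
l(d) = d²
B(r) = 6*r⁴ (B(r) = 6*(r²)² = 6*r⁴)
Z + B(-29) = 479726 + 6*(-29)⁴ = 479726 + 6*707281 = 479726 + 4243686 = 4723412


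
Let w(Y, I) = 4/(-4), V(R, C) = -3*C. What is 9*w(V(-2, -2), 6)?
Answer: -9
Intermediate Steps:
w(Y, I) = -1 (w(Y, I) = 4*(-1/4) = -1)
9*w(V(-2, -2), 6) = 9*(-1) = -9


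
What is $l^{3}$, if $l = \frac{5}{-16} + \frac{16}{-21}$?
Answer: $- \frac{47045881}{37933056} \approx -1.2402$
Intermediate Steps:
$l = - \frac{361}{336}$ ($l = 5 \left(- \frac{1}{16}\right) + 16 \left(- \frac{1}{21}\right) = - \frac{5}{16} - \frac{16}{21} = - \frac{361}{336} \approx -1.0744$)
$l^{3} = \left(- \frac{361}{336}\right)^{3} = - \frac{47045881}{37933056}$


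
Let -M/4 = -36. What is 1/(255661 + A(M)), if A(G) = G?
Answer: 1/255805 ≈ 3.9092e-6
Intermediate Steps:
M = 144 (M = -4*(-36) = 144)
1/(255661 + A(M)) = 1/(255661 + 144) = 1/255805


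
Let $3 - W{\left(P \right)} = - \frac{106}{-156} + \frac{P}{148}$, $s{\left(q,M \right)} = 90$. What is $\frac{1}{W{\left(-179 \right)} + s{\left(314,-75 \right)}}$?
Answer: $\frac{5772}{539855} \approx 0.010692$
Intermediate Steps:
$W{\left(P \right)} = \frac{181}{78} - \frac{P}{148}$ ($W{\left(P \right)} = 3 - \left(- \frac{106}{-156} + \frac{P}{148}\right) = 3 - \left(\left(-106\right) \left(- \frac{1}{156}\right) + P \frac{1}{148}\right) = 3 - \left(\frac{53}{78} + \frac{P}{148}\right) = \frac{181}{78} - \frac{P}{148}$)
$\frac{1}{W{\left(-179 \right)} + s{\left(314,-75 \right)}} = \frac{1}{\left(\frac{181}{78} - - \frac{179}{148}\right) + 90} = \frac{1}{\left(\frac{181}{78} + \frac{179}{148}\right) + 90} = \frac{1}{\frac{20375}{5772} + 90} = \frac{1}{\frac{539855}{5772}} = \frac{5772}{539855}$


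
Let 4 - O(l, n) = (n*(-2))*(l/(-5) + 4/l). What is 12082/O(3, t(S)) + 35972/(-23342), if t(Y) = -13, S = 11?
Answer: -1059600083/1318823 ≈ -803.44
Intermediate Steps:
O(l, n) = 4 + 2*n*(4/l - l/5) (O(l, n) = 4 - n*(-2)*(l/(-5) + 4/l) = 4 - (-2*n)*(l*(-⅕) + 4/l) = 4 - (-2*n)*(-l/5 + 4/l) = 4 - (-2*n)*(4/l - l/5) = 4 - (-2)*n*(4/l - l/5) = 4 + 2*n*(4/l - l/5))
12082/O(3, t(S)) + 35972/(-23342) = 12082/(4 + 8*(-13)/3 - ⅖*3*(-13)) + 35972/(-23342) = 12082/(4 + 8*(-13)*(⅓) + 78/5) + 35972*(-1/23342) = 12082/(4 - 104/3 + 78/5) - 17986/11671 = 12082/(-226/15) - 17986/11671 = 12082*(-15/226) - 17986/11671 = -90615/113 - 17986/11671 = -1059600083/1318823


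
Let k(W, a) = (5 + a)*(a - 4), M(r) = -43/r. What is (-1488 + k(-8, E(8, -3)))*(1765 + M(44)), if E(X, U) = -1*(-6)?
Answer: -56893261/22 ≈ -2.5861e+6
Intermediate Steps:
E(X, U) = 6
k(W, a) = (-4 + a)*(5 + a) (k(W, a) = (5 + a)*(-4 + a) = (-4 + a)*(5 + a))
(-1488 + k(-8, E(8, -3)))*(1765 + M(44)) = (-1488 + (-20 + 6 + 6**2))*(1765 - 43/44) = (-1488 + (-20 + 6 + 36))*(1765 - 43*1/44) = (-1488 + 22)*(1765 - 43/44) = -1466*77617/44 = -56893261/22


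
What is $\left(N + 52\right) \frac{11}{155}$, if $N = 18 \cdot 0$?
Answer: $\frac{572}{155} \approx 3.6903$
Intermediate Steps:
$N = 0$
$\left(N + 52\right) \frac{11}{155} = \left(0 + 52\right) \frac{11}{155} = 52 \cdot 11 \cdot \frac{1}{155} = 52 \cdot \frac{11}{155} = \frac{572}{155}$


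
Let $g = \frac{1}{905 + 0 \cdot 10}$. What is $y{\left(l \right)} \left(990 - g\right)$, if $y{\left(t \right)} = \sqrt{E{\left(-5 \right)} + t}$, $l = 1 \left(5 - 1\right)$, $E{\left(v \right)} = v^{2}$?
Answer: $\frac{895949 \sqrt{29}}{905} \approx 5331.3$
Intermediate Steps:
$l = 4$ ($l = 1 \cdot 4 = 4$)
$y{\left(t \right)} = \sqrt{25 + t}$ ($y{\left(t \right)} = \sqrt{\left(-5\right)^{2} + t} = \sqrt{25 + t}$)
$g = \frac{1}{905}$ ($g = \frac{1}{905 + 0} = \frac{1}{905} \approx 0.001105$)
$y{\left(l \right)} \left(990 - g\right) = \sqrt{25 + 4} \left(990 - \frac{1}{905}\right) = \sqrt{29} \left(990 - \frac{1}{905}\right) = \sqrt{29} \cdot \frac{895949}{905} = \frac{895949 \sqrt{29}}{905}$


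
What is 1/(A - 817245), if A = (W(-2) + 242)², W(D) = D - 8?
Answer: -1/763421 ≈ -1.3099e-6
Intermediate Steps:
W(D) = -8 + D
A = 53824 (A = ((-8 - 2) + 242)² = (-10 + 242)² = 232² = 53824)
1/(A - 817245) = 1/(53824 - 817245) = 1/(-763421) = -1/763421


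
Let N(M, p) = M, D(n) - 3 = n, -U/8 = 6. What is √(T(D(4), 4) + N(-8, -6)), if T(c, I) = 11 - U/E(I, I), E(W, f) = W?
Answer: √15 ≈ 3.8730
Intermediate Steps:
U = -48 (U = -8*6 = -48)
D(n) = 3 + n
T(c, I) = 11 + 48/I (T(c, I) = 11 - (-48)/I = 11 + 48/I)
√(T(D(4), 4) + N(-8, -6)) = √((11 + 48/4) - 8) = √((11 + 48*(¼)) - 8) = √((11 + 12) - 8) = √(23 - 8) = √15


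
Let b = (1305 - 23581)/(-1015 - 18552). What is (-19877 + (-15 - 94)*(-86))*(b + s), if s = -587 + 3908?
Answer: -682739984349/19567 ≈ -3.4892e+7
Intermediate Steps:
b = 22276/19567 (b = -22276/(-19567) = -22276*(-1/19567) = 22276/19567 ≈ 1.1384)
s = 3321
(-19877 + (-15 - 94)*(-86))*(b + s) = (-19877 + (-15 - 94)*(-86))*(22276/19567 + 3321) = (-19877 - 109*(-86))*(65004283/19567) = (-19877 + 9374)*(65004283/19567) = -10503*65004283/19567 = -682739984349/19567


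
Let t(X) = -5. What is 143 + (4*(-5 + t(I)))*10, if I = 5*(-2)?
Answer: -257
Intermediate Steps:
I = -10
143 + (4*(-5 + t(I)))*10 = 143 + (4*(-5 - 5))*10 = 143 + (4*(-10))*10 = 143 - 40*10 = 143 - 400 = -257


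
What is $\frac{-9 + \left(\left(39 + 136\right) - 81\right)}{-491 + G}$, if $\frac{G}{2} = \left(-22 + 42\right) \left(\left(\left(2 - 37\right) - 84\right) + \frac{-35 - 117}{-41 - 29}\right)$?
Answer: $- \frac{595}{36149} \approx -0.01646$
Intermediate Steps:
$G = - \frac{32712}{7}$ ($G = 2 \left(-22 + 42\right) \left(\left(\left(2 - 37\right) - 84\right) + \frac{-35 - 117}{-41 - 29}\right) = 2 \cdot 20 \left(\left(-35 - 84\right) - \frac{152}{-70}\right) = 2 \cdot 20 \left(-119 - - \frac{76}{35}\right) = 2 \cdot 20 \left(-119 + \frac{76}{35}\right) = 2 \cdot 20 \left(- \frac{4089}{35}\right) = 2 \left(- \frac{16356}{7}\right) = - \frac{32712}{7} \approx -4673.1$)
$\frac{-9 + \left(\left(39 + 136\right) - 81\right)}{-491 + G} = \frac{-9 + \left(\left(39 + 136\right) - 81\right)}{-491 - \frac{32712}{7}} = \frac{-9 + \left(175 - 81\right)}{- \frac{36149}{7}} = \left(-9 + 94\right) \left(- \frac{7}{36149}\right) = 85 \left(- \frac{7}{36149}\right) = - \frac{595}{36149}$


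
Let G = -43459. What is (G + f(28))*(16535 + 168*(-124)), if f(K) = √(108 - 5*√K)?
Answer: 186743323 - 4297*√(108 - 10*√7) ≈ 1.8670e+8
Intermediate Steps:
(G + f(28))*(16535 + 168*(-124)) = (-43459 + √(108 - 10*√7))*(16535 + 168*(-124)) = (-43459 + √(108 - 10*√7))*(16535 - 20832) = (-43459 + √(108 - 10*√7))*(-4297) = 186743323 - 4297*√(108 - 10*√7)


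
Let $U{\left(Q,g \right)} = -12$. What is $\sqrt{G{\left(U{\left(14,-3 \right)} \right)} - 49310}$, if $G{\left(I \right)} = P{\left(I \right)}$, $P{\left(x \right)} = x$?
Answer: $i \sqrt{49322} \approx 222.09 i$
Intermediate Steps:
$G{\left(I \right)} = I$
$\sqrt{G{\left(U{\left(14,-3 \right)} \right)} - 49310} = \sqrt{-12 - 49310} = \sqrt{-49322} = i \sqrt{49322}$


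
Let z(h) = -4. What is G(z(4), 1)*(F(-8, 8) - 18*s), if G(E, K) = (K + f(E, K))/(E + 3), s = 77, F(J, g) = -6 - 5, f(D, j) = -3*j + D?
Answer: -8382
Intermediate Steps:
f(D, j) = D - 3*j
F(J, g) = -11
G(E, K) = (E - 2*K)/(3 + E) (G(E, K) = (K + (E - 3*K))/(E + 3) = (E - 2*K)/(3 + E))
G(z(4), 1)*(F(-8, 8) - 18*s) = ((-4 - 2*1)/(3 - 4))*(-11 - 18*77) = ((-4 - 2)/(-1))*(-11 - 1386) = -1*(-6)*(-1397) = 6*(-1397) = -8382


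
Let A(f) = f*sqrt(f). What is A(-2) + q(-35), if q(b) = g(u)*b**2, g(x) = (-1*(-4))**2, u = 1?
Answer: 19600 - 2*I*sqrt(2) ≈ 19600.0 - 2.8284*I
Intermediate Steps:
g(x) = 16 (g(x) = 4**2 = 16)
q(b) = 16*b**2
A(f) = f**(3/2)
A(-2) + q(-35) = (-2)**(3/2) + 16*(-35)**2 = -2*I*sqrt(2) + 16*1225 = -2*I*sqrt(2) + 19600 = 19600 - 2*I*sqrt(2)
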